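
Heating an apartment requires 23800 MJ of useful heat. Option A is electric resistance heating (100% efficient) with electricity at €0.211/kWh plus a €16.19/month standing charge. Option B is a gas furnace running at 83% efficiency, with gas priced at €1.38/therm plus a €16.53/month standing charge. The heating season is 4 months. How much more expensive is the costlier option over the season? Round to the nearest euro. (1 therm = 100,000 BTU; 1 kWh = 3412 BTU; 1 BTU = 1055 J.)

Heat load = 23800 MJ = 23,800,000,000 J / 1055 = 22,559,242 BTU
Gas: input = 22,559,242 / 0.83 = 27,179,809 BTU = 271.8 therm → 271.8 × €1.38 = €375.08; + 4 × €16.53 standing = €441.20
Electric: 22,559,242 BTU / 3412 = 6,612 kWh → × €0.211 = €1,395.08; + 4 × €16.19 standing = €1,459.84
Difference = |€441.20 − €1,459.84| = €1,018.63 ≈ €1019

€1019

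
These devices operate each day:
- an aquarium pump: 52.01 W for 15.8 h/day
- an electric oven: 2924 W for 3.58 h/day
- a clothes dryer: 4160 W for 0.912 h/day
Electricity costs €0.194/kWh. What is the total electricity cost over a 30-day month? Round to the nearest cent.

€87.79

aquarium pump: 52.01 W × 15.8 h × 30 d = 24,653 Wh = 24.65 kWh
electric oven: 2924 W × 3.58 h × 30 d = 314,038 Wh = 314 kWh
clothes dryer: 4160 W × 0.912 h × 30 d = 113,818 Wh = 113.8 kWh
Total energy = 24.65 + 314 + 113.8 = 452.5 kWh
Cost = 452.5 kWh × €0.194 = €87.79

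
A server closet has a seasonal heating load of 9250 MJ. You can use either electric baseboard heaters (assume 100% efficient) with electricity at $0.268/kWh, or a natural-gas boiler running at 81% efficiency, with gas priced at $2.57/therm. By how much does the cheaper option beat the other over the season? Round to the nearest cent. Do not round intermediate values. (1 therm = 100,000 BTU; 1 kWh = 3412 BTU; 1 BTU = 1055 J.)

$410.49

Heat load = 9250 MJ = 9,250,000,000 J / 1055 = 8,767,773 BTU
Gas: input = 8,767,773 / 0.81 = 10,824,411 BTU = 108.2 therm → 108.2 × $2.57 = $278.19
Electric: 8,767,773 BTU / 3412 = 2,570 kWh → × $0.268 = $688.68
Difference = |$278.19 − $688.68| = $410.49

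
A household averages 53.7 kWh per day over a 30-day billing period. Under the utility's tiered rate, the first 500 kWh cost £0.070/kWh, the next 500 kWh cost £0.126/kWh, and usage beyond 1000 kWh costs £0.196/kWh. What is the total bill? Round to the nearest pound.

£218

Usage = 53.7 kWh/day × 30 days = 1611 kWh
First 500 kWh × £0.070 = £35.00
Next 500 kWh × £0.126 = £63.00
Remaining 611 kWh × £0.196 = £119.76
Total = £217.76 ≈ £218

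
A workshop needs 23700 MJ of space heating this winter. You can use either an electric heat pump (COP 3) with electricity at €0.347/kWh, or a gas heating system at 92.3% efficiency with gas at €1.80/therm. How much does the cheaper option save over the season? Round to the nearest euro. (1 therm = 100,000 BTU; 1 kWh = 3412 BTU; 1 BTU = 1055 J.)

€323

Heat load = 23700 MJ = 23,700,000,000 J / 1055 = 22,464,455 BTU
Gas: input = 22,464,455 / 0.923 = 24,338,521 BTU = 243.4 therm → 243.4 × €1.80 = €438.09
Heat pump: 22,464,455 BTU / 3412 = 6,584 kWh heat; / 3 = 2,195 kWh in → × €0.347 = €761.54
Difference = |€438.09 − €761.54| = €323.45 ≈ €323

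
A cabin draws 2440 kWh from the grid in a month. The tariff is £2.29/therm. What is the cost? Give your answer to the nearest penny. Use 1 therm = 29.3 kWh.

2440 kWh × (0.03413 therm/kWh) = 83.28 therm
Cost = 83.28 therm × £2.29/therm = £190.70

£190.70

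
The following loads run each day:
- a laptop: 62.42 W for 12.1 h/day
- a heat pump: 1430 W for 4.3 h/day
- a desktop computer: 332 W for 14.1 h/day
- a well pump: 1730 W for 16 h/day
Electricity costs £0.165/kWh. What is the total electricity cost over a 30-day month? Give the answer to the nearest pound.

laptop: 62.42 W × 12.1 h × 30 d = 22,658 Wh = 22.66 kWh
heat pump: 1430 W × 4.3 h × 30 d = 184,470 Wh = 184.5 kWh
desktop computer: 332 W × 14.1 h × 30 d = 140,436 Wh = 140.4 kWh
well pump: 1730 W × 16 h × 30 d = 830,400 Wh = 830.4 kWh
Total energy = 22.66 + 184.5 + 140.4 + 830.4 = 1,178 kWh
Cost = 1,178 kWh × £0.165 = £194.36 ≈ £194

£194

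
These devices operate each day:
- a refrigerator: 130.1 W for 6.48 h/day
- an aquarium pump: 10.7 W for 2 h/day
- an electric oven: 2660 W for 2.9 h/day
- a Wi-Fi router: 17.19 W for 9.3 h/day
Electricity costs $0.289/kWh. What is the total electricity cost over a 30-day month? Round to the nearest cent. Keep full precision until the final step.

$75.76

refrigerator: 130.1 W × 6.48 h × 30 d = 25,291 Wh = 25.29 kWh
aquarium pump: 10.7 W × 2 h × 30 d = 642 Wh = 0.642 kWh
electric oven: 2660 W × 2.9 h × 30 d = 231,420 Wh = 231.4 kWh
Wi-Fi router: 17.19 W × 9.3 h × 30 d = 4,796 Wh = 4.796 kWh
Total energy = 25.29 + 0.642 + 231.4 + 4.796 = 262.1 kWh
Cost = 262.1 kWh × $0.289 = $75.76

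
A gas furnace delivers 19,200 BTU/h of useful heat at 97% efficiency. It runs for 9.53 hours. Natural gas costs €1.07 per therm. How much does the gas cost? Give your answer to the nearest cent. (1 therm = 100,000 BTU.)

€2.02

Heat delivered = 19,200 BTU/h × 9.53 h = 182,976 BTU
Gas input = 182,976 / 0.97 = 188,635 BTU
= 188,635 / 100,000 = 1.886 therm
Cost = 1.886 × €1.07/therm = €2.02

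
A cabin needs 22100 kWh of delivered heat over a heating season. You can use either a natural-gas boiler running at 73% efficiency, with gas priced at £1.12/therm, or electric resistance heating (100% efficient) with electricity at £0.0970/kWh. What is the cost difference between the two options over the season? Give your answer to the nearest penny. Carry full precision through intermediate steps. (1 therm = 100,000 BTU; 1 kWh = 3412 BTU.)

Heat load = 22100 kWh × 3412 = 75,405,200 BTU
Gas: input = 75,405,200 / 0.73 = 103,294,795 BTU = 1,033 therm → 1,033 × £1.12 = £1,156.90
Electric: 75,405,200 BTU / 3412 = 22,100 kWh → × £0.0970 = £2,143.70
Difference = |£1,156.90 − £2,143.70| = £986.80

£986.80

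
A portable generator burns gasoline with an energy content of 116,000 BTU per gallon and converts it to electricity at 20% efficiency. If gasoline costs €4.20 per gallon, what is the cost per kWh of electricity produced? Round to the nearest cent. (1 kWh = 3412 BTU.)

€0.62

Electrical output per gallon = 116,000 BTU × 0.20 / 3412 BTU/kWh = 6.8 kWh
Cost per kWh = €4.20 / 6.8 kWh = €0.618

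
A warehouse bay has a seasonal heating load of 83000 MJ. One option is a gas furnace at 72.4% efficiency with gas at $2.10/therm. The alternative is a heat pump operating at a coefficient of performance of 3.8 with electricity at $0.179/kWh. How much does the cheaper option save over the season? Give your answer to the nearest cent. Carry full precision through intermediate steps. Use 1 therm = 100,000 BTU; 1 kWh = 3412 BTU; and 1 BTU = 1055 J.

Heat load = 83000 MJ = 83,000,000,000 J / 1055 = 78,672,986 BTU
Gas: input = 78,672,986 / 0.724 = 108,664,345 BTU = 1,087 therm → 1,087 × $2.10 = $2,281.95
Heat pump: 78,672,986 BTU / 3412 = 23,060 kWh heat; / 3.8 = 6,068 kWh in → × $0.179 = $1,086.14
Difference = |$2,281.95 − $1,086.14| = $1,195.81

$1195.81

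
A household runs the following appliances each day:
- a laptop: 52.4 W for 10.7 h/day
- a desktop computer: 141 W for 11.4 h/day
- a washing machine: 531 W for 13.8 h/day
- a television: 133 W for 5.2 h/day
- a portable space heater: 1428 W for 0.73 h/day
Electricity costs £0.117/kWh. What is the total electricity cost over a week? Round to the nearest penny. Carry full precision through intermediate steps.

laptop: 52.4 W × 10.7 h × 7 d = 3,925 Wh = 3.925 kWh
desktop computer: 141 W × 11.4 h × 7 d = 11,252 Wh = 11.25 kWh
washing machine: 531 W × 13.8 h × 7 d = 51,295 Wh = 51.29 kWh
television: 133 W × 5.2 h × 7 d = 4,841 Wh = 4.841 kWh
portable space heater: 1428 W × 0.73 h × 7 d = 7,297 Wh = 7.297 kWh
Total energy = 3.925 + 11.25 + 51.29 + 4.841 + 7.297 = 78.61 kWh
Cost = 78.61 kWh × £0.117 = £9.20

£9.20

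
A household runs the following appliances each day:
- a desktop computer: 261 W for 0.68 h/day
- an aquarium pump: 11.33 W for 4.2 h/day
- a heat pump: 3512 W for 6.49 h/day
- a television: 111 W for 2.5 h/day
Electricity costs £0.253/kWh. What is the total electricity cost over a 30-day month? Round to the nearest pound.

desktop computer: 261 W × 0.68 h × 30 d = 5,324 Wh = 5.324 kWh
aquarium pump: 11.33 W × 4.2 h × 30 d = 1,428 Wh = 1.428 kWh
heat pump: 3512 W × 6.49 h × 30 d = 683,786 Wh = 683.8 kWh
television: 111 W × 2.5 h × 30 d = 8,325 Wh = 8.325 kWh
Total energy = 5.324 + 1.428 + 683.8 + 8.325 = 698.9 kWh
Cost = 698.9 kWh × £0.253 = £176.81 ≈ £177

£177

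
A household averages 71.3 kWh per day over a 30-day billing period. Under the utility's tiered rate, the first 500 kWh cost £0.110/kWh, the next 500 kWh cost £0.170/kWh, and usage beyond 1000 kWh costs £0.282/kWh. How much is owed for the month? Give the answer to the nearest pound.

£461

Usage = 71.3 kWh/day × 30 days = 2139 kWh
First 500 kWh × £0.110 = £55.00
Next 500 kWh × £0.170 = £85.00
Remaining 1139 kWh × £0.282 = £321.20
Total = £461.20 ≈ £461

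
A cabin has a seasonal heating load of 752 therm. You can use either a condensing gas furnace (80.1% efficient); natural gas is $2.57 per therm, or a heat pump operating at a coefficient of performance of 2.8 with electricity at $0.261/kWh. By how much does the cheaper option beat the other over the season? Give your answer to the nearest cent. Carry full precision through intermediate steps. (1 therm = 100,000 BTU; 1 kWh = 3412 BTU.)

$358.35

Heat load = 752 therm × 100,000 = 75,200,000 BTU
Gas: input = 75,200,000 / 0.801 = 93,882,647 BTU = 938.8 therm → 938.8 × $2.57 = $2,412.78
Heat pump: 75,200,000 BTU / 3412 = 22,040 kWh heat; / 2.8 = 7,871 kWh in → × $0.261 = $2,054.43
Difference = |$2,412.78 − $2,054.43| = $358.35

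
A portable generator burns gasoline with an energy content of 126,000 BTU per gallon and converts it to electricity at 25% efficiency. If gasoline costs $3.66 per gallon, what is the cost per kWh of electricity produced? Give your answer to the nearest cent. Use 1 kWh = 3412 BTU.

Electrical output per gallon = 126,000 BTU × 0.25 / 3412 BTU/kWh = 9.232 kWh
Cost per kWh = $3.66 / 9.232 kWh = $0.396

$0.40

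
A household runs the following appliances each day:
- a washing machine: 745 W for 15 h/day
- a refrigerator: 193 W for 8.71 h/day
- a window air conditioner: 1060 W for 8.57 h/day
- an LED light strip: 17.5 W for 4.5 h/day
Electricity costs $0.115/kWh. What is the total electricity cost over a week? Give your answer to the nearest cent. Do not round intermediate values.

washing machine: 745 W × 15 h × 7 d = 78,225 Wh = 78.22 kWh
refrigerator: 193 W × 8.71 h × 7 d = 11,767 Wh = 11.77 kWh
window air conditioner: 1060 W × 8.57 h × 7 d = 63,589 Wh = 63.59 kWh
LED light strip: 17.5 W × 4.5 h × 7 d = 551 Wh = 0.5513 kWh
Total energy = 78.22 + 11.77 + 63.59 + 0.5513 = 154.1 kWh
Cost = 154.1 kWh × $0.115 = $17.73

$17.73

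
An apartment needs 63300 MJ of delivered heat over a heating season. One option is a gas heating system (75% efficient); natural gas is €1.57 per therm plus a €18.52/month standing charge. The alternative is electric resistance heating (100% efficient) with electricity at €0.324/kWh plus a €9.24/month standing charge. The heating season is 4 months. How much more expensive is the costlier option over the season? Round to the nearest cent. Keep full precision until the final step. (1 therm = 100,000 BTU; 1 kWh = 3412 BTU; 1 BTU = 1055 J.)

Heat load = 63300 MJ = 63,300,000,000 J / 1055 = 60,000,000 BTU
Gas: input = 60,000,000 / 0.75 = 80,000,000 BTU = 800 therm → 800 × €1.57 = €1,256.00; + 4 × €18.52 standing = €1,330.08
Electric: 60,000,000 BTU / 3412 = 17,580 kWh → × €0.324 = €5,697.54; + 4 × €9.24 standing = €5,734.50
Difference = |€1,330.08 − €5,734.50| = €4,404.42

€4404.42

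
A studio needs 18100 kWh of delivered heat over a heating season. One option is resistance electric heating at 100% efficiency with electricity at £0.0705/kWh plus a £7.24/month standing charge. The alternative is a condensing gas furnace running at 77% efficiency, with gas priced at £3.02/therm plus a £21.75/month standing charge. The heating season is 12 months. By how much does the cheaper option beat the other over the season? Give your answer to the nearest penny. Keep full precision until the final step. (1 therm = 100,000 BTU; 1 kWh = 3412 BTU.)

Heat load = 18100 kWh × 3412 = 61,757,200 BTU
Gas: input = 61,757,200 / 0.77 = 80,204,156 BTU = 802 therm → 802 × £3.02 = £2,422.17; + 12 × £21.75 standing = £2,683.17
Electric: 61,757,200 BTU / 3412 = 18,100 kWh → × £0.0705 = £1,276.05; + 12 × £7.24 standing = £1,362.93
Difference = |£2,683.17 − £1,362.93| = £1,320.24

£1320.24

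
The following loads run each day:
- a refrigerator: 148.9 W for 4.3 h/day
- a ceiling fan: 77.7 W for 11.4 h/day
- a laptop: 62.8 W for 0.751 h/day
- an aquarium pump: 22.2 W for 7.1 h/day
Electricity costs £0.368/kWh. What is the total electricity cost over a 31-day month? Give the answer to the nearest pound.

£20

refrigerator: 148.9 W × 4.3 h × 31 d = 19,848 Wh = 19.85 kWh
ceiling fan: 77.7 W × 11.4 h × 31 d = 27,459 Wh = 27.46 kWh
laptop: 62.8 W × 0.751 h × 31 d = 1,462 Wh = 1.462 kWh
aquarium pump: 22.2 W × 7.1 h × 31 d = 4,886 Wh = 4.886 kWh
Total energy = 19.85 + 27.46 + 1.462 + 4.886 = 53.66 kWh
Cost = 53.66 kWh × £0.368 = £19.75 ≈ £20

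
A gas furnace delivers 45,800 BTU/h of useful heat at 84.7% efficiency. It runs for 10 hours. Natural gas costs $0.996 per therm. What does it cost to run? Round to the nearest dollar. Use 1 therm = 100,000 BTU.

Heat delivered = 45,800 BTU/h × 10 h = 458,000 BTU
Gas input = 458,000 / 0.847 = 540,732 BTU
= 540,732 / 100,000 = 5.407 therm
Cost = 5.407 × $0.996/therm = $5.39 ≈ $5

$5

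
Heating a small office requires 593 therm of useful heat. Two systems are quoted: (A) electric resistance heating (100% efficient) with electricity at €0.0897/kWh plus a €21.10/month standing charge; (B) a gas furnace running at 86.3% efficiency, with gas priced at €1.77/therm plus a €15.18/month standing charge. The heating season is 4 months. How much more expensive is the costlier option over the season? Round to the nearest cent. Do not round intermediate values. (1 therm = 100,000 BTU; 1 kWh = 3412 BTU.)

€366.42

Heat load = 593 therm × 100,000 = 59,300,000 BTU
Gas: input = 59,300,000 / 0.863 = 68,713,789 BTU = 687.1 therm → 687.1 × €1.77 = €1,216.23; + 4 × €15.18 standing = €1,276.95
Electric: 59,300,000 BTU / 3412 = 17,380 kWh → × €0.0897 = €1,558.97; + 4 × €21.10 standing = €1,643.37
Difference = |€1,276.95 − €1,643.37| = €366.42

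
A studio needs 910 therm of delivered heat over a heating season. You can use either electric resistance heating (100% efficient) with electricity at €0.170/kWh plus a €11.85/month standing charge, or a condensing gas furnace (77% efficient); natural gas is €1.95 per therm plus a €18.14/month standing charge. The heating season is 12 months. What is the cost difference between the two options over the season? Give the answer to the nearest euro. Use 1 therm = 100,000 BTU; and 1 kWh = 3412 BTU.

Heat load = 910 therm × 100,000 = 91,000,000 BTU
Gas: input = 91,000,000 / 0.77 = 118,181,818 BTU = 1,182 therm → 1,182 × €1.95 = €2,304.55; + 12 × €18.14 standing = €2,522.23
Electric: 91,000,000 BTU / 3412 = 26,670 kWh → × €0.170 = €4,534.00; + 12 × €11.85 standing = €4,676.20
Difference = |€2,522.23 − €4,676.20| = €2,153.97 ≈ €2154

€2154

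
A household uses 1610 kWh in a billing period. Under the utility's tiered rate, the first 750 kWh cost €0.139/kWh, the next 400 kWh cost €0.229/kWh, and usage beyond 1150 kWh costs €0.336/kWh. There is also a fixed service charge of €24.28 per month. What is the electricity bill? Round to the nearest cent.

First 750 kWh × €0.139 = €104.25
Next 400 kWh × €0.229 = €91.60
Remaining 460 kWh × €0.336 = €154.56
Energy charge = €350.41; + service €24.28 = €374.69

€374.69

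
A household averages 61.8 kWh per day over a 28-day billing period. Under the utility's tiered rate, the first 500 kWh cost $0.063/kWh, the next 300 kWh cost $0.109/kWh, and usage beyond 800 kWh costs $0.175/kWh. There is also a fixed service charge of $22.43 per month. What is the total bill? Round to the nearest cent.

$249.45

Usage = 61.8 kWh/day × 28 days = 1730.4 kWh
First 500 kWh × $0.063 = $31.50
Next 300 kWh × $0.109 = $32.70
Remaining 930.4 kWh × $0.175 = $162.82
Energy charge = $227.02; + service $22.43 = $249.45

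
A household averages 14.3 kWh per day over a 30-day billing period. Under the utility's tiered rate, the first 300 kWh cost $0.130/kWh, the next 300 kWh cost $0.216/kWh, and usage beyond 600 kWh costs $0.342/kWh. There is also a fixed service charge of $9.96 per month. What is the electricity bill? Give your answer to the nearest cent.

$76.82

Usage = 14.3 kWh/day × 30 days = 429 kWh
First 300 kWh × $0.130 = $39.00
Next 129 kWh × $0.216 = $27.86
Remaining tier: 0 kWh (not reached)
Energy charge = $66.86; + service $9.96 = $76.82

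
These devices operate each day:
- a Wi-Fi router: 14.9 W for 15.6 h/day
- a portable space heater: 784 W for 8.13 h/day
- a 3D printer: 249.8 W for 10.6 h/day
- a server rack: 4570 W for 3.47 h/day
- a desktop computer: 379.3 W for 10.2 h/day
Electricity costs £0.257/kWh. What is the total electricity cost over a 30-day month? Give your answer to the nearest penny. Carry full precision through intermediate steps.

£223.44

Wi-Fi router: 14.9 W × 15.6 h × 30 d = 6,973 Wh = 6.973 kWh
portable space heater: 784 W × 8.13 h × 30 d = 191,218 Wh = 191.2 kWh
3D printer: 249.8 W × 10.6 h × 30 d = 79,436 Wh = 79.44 kWh
server rack: 4570 W × 3.47 h × 30 d = 475,737 Wh = 475.7 kWh
desktop computer: 379.3 W × 10.2 h × 30 d = 116,066 Wh = 116.1 kWh
Total energy = 6.973 + 191.2 + 79.44 + 475.7 + 116.1 = 869.4 kWh
Cost = 869.4 kWh × £0.257 = £223.44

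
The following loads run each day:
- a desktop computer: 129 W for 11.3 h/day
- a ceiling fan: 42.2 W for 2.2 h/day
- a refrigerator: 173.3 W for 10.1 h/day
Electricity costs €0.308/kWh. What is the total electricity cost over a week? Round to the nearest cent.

desktop computer: 129 W × 11.3 h × 7 d = 10,204 Wh = 10.2 kWh
ceiling fan: 42.2 W × 2.2 h × 7 d = 650 Wh = 0.6499 kWh
refrigerator: 173.3 W × 10.1 h × 7 d = 12,252 Wh = 12.25 kWh
Total energy = 10.2 + 0.6499 + 12.25 = 23.11 kWh
Cost = 23.11 kWh × €0.308 = €7.12

€7.12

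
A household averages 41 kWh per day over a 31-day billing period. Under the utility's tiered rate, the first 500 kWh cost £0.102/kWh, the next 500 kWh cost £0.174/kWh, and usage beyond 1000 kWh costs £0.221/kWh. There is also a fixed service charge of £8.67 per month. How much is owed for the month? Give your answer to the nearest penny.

Usage = 41 kWh/day × 31 days = 1271 kWh
First 500 kWh × £0.102 = £51.00
Next 500 kWh × £0.174 = £87.00
Remaining 271 kWh × £0.221 = £59.89
Energy charge = £197.89; + service £8.67 = £206.56

£206.56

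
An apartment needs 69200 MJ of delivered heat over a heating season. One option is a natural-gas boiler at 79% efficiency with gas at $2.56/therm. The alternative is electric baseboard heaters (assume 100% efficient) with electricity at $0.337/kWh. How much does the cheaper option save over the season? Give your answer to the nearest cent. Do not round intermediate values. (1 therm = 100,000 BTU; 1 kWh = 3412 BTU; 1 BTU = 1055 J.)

$4352.97

Heat load = 69200 MJ = 69,200,000,000 J / 1055 = 65,592,417 BTU
Gas: input = 65,592,417 / 0.790 = 83,028,376 BTU = 830.3 therm → 830.3 × $2.56 = $2,125.53
Electric: 65,592,417 BTU / 3412 = 19,220 kWh → × $0.337 = $6,478.50
Difference = |$2,125.53 − $6,478.50| = $4,352.97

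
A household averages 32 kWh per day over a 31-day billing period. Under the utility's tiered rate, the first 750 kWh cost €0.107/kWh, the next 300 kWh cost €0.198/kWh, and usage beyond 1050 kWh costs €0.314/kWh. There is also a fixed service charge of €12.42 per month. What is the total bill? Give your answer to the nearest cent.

Usage = 32 kWh/day × 31 days = 992 kWh
First 750 kWh × €0.107 = €80.25
Next 242 kWh × €0.198 = €47.92
Remaining tier: 0 kWh (not reached)
Energy charge = €128.17; + service €12.42 = €140.59

€140.59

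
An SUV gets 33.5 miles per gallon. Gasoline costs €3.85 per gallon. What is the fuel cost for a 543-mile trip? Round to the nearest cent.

€62.40

Fuel = 543 mi / 33.5 mpg = 16.21 gal
Cost = 16.21 gal × €3.85/gal = €62.40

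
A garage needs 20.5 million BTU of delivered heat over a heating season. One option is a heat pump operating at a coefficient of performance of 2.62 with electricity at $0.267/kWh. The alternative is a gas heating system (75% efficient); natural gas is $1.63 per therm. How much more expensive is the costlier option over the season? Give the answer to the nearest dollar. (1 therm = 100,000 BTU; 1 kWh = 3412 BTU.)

$167

Heat load = 20.5 × 10⁶ BTU = 20,500,000 BTU
Gas: input = 20,500,000 / 0.75 = 27,333,333 BTU = 273.3 therm → 273.3 × $1.63 = $445.53
Heat pump: 20,500,000 BTU / 3412 = 6,008 kWh heat; / 2.62 = 2,293 kWh in → × $0.267 = $612.29
Difference = |$445.53 − $612.29| = $166.75 ≈ $167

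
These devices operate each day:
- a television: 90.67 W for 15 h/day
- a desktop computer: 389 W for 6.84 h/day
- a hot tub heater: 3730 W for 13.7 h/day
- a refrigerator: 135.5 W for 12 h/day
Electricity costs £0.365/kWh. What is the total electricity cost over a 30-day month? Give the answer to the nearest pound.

television: 90.67 W × 15 h × 30 d = 40,802 Wh = 40.8 kWh
desktop computer: 389 W × 6.84 h × 30 d = 79,823 Wh = 79.82 kWh
hot tub heater: 3730 W × 13.7 h × 30 d = 1,533,030 Wh = 1,533 kWh
refrigerator: 135.5 W × 12 h × 30 d = 48,780 Wh = 48.78 kWh
Total energy = 40.8 + 79.82 + 1,533 + 48.78 = 1,702 kWh
Cost = 1,702 kWh × £0.365 = £621.39 ≈ £621

£621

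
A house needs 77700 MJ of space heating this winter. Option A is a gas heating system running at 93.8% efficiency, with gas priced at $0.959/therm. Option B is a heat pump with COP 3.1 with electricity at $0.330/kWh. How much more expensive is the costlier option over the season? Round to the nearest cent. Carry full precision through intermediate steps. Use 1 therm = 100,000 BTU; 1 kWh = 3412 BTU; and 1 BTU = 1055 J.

Heat load = 77700 MJ = 77,700,000,000 J / 1055 = 73,649,289 BTU
Gas: input = 73,649,289 / 0.938 = 78,517,366 BTU = 785.2 therm → 785.2 × $0.959 = $752.98
Heat pump: 73,649,289 BTU / 3412 = 21,590 kWh heat; / 3.1 = 6,963 kWh in → × $0.330 = $2,297.80
Difference = |$752.98 − $2,297.80| = $1,544.82

$1544.82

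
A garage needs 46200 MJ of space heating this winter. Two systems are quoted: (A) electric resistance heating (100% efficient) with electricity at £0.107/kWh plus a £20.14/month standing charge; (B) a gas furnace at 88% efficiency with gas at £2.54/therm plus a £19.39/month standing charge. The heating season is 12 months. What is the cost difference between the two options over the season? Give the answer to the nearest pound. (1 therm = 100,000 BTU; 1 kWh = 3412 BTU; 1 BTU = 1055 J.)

£118

Heat load = 46200 MJ = 46,200,000,000 J / 1055 = 43,791,469 BTU
Gas: input = 43,791,469 / 0.88 = 49,763,033 BTU = 497.6 therm → 497.6 × £2.54 = £1,263.98; + 12 × £19.39 standing = £1,496.66
Electric: 43,791,469 BTU / 3412 = 12,830 kWh → × £0.107 = £1,373.30; + 12 × £20.14 standing = £1,614.98
Difference = |£1,496.66 − £1,614.98| = £118.32 ≈ £118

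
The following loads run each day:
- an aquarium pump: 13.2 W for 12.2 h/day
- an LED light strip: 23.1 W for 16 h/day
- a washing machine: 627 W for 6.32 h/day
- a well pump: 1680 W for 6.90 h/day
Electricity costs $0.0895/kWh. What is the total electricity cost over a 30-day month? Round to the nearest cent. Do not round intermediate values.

$43.19

aquarium pump: 13.2 W × 12.2 h × 30 d = 4,831 Wh = 4.831 kWh
LED light strip: 23.1 W × 16 h × 30 d = 11,088 Wh = 11.09 kWh
washing machine: 627 W × 6.32 h × 30 d = 118,879 Wh = 118.9 kWh
well pump: 1680 W × 6.90 h × 30 d = 347,760 Wh = 347.8 kWh
Total energy = 4.831 + 11.09 + 118.9 + 347.8 = 482.6 kWh
Cost = 482.6 kWh × $0.0895 = $43.19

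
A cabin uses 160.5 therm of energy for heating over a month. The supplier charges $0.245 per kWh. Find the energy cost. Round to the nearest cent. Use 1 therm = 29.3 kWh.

160.5 therm × (29.3 kWh/therm) = 4,703 kWh
Cost = 4,703 kWh × $0.245/kWh = $1,152.15

$1152.15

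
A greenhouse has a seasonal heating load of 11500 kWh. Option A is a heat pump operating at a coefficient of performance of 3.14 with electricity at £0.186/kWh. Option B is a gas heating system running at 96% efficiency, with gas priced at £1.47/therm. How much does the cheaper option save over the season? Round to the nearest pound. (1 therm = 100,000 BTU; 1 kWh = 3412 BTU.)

Heat load = 11500 kWh × 3412 = 39,238,000 BTU
Gas: input = 39,238,000 / 0.96 = 40,872,917 BTU = 408.7 therm → 408.7 × £1.47 = £600.83
Heat pump: 39,238,000 BTU / 3412 = 11,500 kWh heat; / 3.14 = 3,662 kWh in → × £0.186 = £681.21
Difference = |£600.83 − £681.21| = £80.38 ≈ £80

£80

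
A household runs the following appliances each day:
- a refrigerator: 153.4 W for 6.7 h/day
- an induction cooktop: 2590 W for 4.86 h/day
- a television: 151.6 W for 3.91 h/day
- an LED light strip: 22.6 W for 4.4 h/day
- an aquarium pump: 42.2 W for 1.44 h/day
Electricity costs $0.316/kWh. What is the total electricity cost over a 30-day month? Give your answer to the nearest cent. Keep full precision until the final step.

$136.21

refrigerator: 153.4 W × 6.7 h × 30 d = 30,833 Wh = 30.83 kWh
induction cooktop: 2590 W × 4.86 h × 30 d = 377,622 Wh = 377.6 kWh
television: 151.6 W × 3.91 h × 30 d = 17,783 Wh = 17.78 kWh
LED light strip: 22.6 W × 4.4 h × 30 d = 2,983 Wh = 2.983 kWh
aquarium pump: 42.2 W × 1.44 h × 30 d = 1,823 Wh = 1.823 kWh
Total energy = 30.83 + 377.6 + 17.78 + 2.983 + 1.823 = 431 kWh
Cost = 431 kWh × $0.316 = $136.21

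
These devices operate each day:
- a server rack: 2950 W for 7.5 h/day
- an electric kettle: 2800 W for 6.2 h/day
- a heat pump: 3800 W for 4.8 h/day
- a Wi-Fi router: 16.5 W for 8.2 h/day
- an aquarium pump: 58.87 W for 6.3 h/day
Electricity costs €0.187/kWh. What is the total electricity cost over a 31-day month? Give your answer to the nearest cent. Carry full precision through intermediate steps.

server rack: 2950 W × 7.5 h × 31 d = 685,875 Wh = 685.9 kWh
electric kettle: 2800 W × 6.2 h × 31 d = 538,160 Wh = 538.2 kWh
heat pump: 3800 W × 4.8 h × 31 d = 565,440 Wh = 565.4 kWh
Wi-Fi router: 16.5 W × 8.2 h × 31 d = 4,194 Wh = 4.194 kWh
aquarium pump: 58.87 W × 6.3 h × 31 d = 11,497 Wh = 11.5 kWh
Total energy = 685.9 + 538.2 + 565.4 + 4.194 + 11.5 = 1,805 kWh
Cost = 1,805 kWh × €0.187 = €337.57

€337.57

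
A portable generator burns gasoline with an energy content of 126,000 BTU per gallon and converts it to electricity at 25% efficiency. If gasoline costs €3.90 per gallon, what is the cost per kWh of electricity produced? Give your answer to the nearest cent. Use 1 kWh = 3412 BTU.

Electrical output per gallon = 126,000 BTU × 0.25 / 3412 BTU/kWh = 9.232 kWh
Cost per kWh = €3.90 / 9.232 kWh = €0.422

€0.42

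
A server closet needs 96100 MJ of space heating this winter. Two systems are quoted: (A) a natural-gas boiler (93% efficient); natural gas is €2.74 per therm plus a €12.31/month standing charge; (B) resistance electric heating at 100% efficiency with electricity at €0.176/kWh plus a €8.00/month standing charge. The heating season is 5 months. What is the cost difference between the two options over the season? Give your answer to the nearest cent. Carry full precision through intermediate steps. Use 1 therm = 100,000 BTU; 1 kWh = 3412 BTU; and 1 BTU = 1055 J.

Heat load = 96100 MJ = 96,100,000,000 J / 1055 = 91,090,047 BTU
Gas: input = 91,090,047 / 0.93 = 97,946,288 BTU = 979.5 therm → 979.5 × €2.74 = €2,683.73; + 5 × €12.31 standing = €2,745.28
Electric: 91,090,047 BTU / 3412 = 26,700 kWh → × €0.176 = €4,698.67; + 5 × €8.00 standing = €4,738.67
Difference = |€2,745.28 − €4,738.67| = €1,993.39

€1993.39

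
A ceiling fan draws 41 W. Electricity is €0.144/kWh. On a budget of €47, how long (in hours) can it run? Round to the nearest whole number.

Energy budget = €47 / €0.144 per kWh = 326.4 kWh = 326,389 Wh
Runtime = 326,389 Wh / 41 W = 7,961 h

7961 h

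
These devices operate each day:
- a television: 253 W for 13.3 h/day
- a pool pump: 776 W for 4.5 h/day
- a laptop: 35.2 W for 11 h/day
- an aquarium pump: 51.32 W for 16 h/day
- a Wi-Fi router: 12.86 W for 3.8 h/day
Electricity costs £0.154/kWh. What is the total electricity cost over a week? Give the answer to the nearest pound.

television: 253 W × 13.3 h × 7 d = 23,554 Wh = 23.55 kWh
pool pump: 776 W × 4.5 h × 7 d = 24,444 Wh = 24.44 kWh
laptop: 35.2 W × 11 h × 7 d = 2,710 Wh = 2.71 kWh
aquarium pump: 51.32 W × 16 h × 7 d = 5,748 Wh = 5.748 kWh
Wi-Fi router: 12.86 W × 3.8 h × 7 d = 342 Wh = 0.3421 kWh
Total energy = 23.55 + 24.44 + 2.71 + 5.748 + 0.3421 = 56.8 kWh
Cost = 56.8 kWh × £0.154 = £8.75 ≈ £9

£9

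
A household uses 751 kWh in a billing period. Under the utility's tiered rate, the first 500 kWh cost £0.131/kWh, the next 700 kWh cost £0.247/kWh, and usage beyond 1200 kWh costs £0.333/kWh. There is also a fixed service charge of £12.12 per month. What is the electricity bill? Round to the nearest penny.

First 500 kWh × £0.131 = £65.50
Next 251 kWh × £0.247 = £62.00
Remaining tier: 0 kWh (not reached)
Energy charge = £127.50; + service £12.12 = £139.62

£139.62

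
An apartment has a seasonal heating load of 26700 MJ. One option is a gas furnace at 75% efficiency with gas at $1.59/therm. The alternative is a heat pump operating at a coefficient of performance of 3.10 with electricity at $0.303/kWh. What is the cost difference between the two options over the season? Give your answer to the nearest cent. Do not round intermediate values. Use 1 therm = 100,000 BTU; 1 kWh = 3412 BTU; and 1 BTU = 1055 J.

Heat load = 26700 MJ = 26,700,000,000 J / 1055 = 25,308,057 BTU
Gas: input = 25,308,057 / 0.75 = 33,744,076 BTU = 337.4 therm → 337.4 × $1.59 = $536.53
Heat pump: 25,308,057 BTU / 3412 = 7,417 kWh heat; / 3.10 = 2,393 kWh in → × $0.303 = $724.99
Difference = |$536.53 − $724.99| = $188.46

$188.46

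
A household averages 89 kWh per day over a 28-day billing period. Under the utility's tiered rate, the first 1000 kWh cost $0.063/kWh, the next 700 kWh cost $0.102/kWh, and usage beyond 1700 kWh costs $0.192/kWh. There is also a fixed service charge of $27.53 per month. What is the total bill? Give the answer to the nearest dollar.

$314

Usage = 89 kWh/day × 28 days = 2492 kWh
First 1000 kWh × $0.063 = $63.00
Next 700 kWh × $0.102 = $71.40
Remaining 792 kWh × $0.192 = $152.06
Energy charge = $286.46; + service $27.53 = $313.99 ≈ $314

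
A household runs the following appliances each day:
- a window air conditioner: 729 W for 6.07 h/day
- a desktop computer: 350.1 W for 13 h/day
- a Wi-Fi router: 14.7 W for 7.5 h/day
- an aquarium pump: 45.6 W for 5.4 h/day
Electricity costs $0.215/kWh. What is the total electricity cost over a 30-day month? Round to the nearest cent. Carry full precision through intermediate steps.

$60.20

window air conditioner: 729 W × 6.07 h × 30 d = 132,751 Wh = 132.8 kWh
desktop computer: 350.1 W × 13 h × 30 d = 136,539 Wh = 136.5 kWh
Wi-Fi router: 14.7 W × 7.5 h × 30 d = 3,308 Wh = 3.308 kWh
aquarium pump: 45.6 W × 5.4 h × 30 d = 7,387 Wh = 7.387 kWh
Total energy = 132.8 + 136.5 + 3.308 + 7.387 = 280 kWh
Cost = 280 kWh × $0.215 = $60.20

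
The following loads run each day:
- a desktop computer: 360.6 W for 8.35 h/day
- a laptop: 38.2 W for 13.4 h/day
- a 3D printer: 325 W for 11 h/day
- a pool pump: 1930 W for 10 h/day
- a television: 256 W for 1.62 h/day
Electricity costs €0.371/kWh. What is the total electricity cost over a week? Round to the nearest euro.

€70

desktop computer: 360.6 W × 8.35 h × 7 d = 21,077 Wh = 21.08 kWh
laptop: 38.2 W × 13.4 h × 7 d = 3,583 Wh = 3.583 kWh
3D printer: 325 W × 11 h × 7 d = 25,025 Wh = 25.02 kWh
pool pump: 1930 W × 10 h × 7 d = 135,100 Wh = 135.1 kWh
television: 256 W × 1.62 h × 7 d = 2,903 Wh = 2.903 kWh
Total energy = 21.08 + 3.583 + 25.02 + 135.1 + 2.903 = 187.7 kWh
Cost = 187.7 kWh × €0.371 = €69.63 ≈ €70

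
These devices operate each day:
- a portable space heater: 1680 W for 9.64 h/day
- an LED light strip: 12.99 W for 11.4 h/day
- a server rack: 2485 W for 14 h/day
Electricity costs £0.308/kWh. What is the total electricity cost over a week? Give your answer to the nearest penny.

portable space heater: 1680 W × 9.64 h × 7 d = 113,366 Wh = 113.4 kWh
LED light strip: 12.99 W × 11.4 h × 7 d = 1,037 Wh = 1.037 kWh
server rack: 2485 W × 14 h × 7 d = 243,530 Wh = 243.5 kWh
Total energy = 113.4 + 1.037 + 243.5 = 357.9 kWh
Cost = 357.9 kWh × £0.308 = £110.24

£110.24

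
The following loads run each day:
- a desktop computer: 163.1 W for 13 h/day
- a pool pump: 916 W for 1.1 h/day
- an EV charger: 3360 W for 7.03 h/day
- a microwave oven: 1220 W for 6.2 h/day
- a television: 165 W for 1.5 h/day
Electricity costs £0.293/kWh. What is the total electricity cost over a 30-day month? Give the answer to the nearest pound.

desktop computer: 163.1 W × 13 h × 30 d = 63,609 Wh = 63.61 kWh
pool pump: 916 W × 1.1 h × 30 d = 30,228 Wh = 30.23 kWh
EV charger: 3360 W × 7.03 h × 30 d = 708,624 Wh = 708.6 kWh
microwave oven: 1220 W × 6.2 h × 30 d = 226,920 Wh = 226.9 kWh
television: 165 W × 1.5 h × 30 d = 7,425 Wh = 7.425 kWh
Total energy = 63.61 + 30.23 + 708.6 + 226.9 + 7.425 = 1,037 kWh
Cost = 1,037 kWh × £0.293 = £303.78 ≈ £304

£304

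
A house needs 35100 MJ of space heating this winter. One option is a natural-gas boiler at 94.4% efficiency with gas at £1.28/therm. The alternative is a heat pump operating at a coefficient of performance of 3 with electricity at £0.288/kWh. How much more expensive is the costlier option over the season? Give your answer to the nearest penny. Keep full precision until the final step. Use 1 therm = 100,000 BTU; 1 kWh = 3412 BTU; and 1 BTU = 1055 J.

Heat load = 35100 MJ = 35,100,000,000 J / 1055 = 33,270,142 BTU
Gas: input = 33,270,142 / 0.944 = 35,243,795 BTU = 352.4 therm → 352.4 × £1.28 = £451.12
Heat pump: 33,270,142 BTU / 3412 = 9,751 kWh heat; / 3 = 3,250 kWh in → × £0.288 = £936.09
Difference = |£451.12 − £936.09| = £484.97

£484.97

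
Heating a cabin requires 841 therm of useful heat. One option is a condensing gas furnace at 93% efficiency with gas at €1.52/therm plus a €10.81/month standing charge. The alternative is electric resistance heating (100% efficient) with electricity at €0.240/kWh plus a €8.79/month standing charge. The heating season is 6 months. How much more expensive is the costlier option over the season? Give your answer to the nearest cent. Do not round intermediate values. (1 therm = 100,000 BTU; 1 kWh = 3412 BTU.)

€4528.93

Heat load = 841 therm × 100,000 = 84,100,000 BTU
Gas: input = 84,100,000 / 0.93 = 90,430,108 BTU = 904.3 therm → 904.3 × €1.52 = €1,374.54; + 6 × €10.81 standing = €1,439.40
Electric: 84,100,000 BTU / 3412 = 24,650 kWh → × €0.240 = €5,915.59; + 6 × €8.79 standing = €5,968.33
Difference = |€1,439.40 − €5,968.33| = €4,528.93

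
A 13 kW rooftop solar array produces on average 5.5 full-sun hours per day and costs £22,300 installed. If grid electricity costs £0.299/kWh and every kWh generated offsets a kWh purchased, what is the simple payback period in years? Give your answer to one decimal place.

Daily generation = 13 kW × 5.5 h = 71.5 kWh
Annual generation = 71.5 × 365 = 26098 kWh
Annual savings = 26098 × £0.299 = £7,803.15
Payback = £22,300 / £7,803.15 = 2.86 years

2.9 years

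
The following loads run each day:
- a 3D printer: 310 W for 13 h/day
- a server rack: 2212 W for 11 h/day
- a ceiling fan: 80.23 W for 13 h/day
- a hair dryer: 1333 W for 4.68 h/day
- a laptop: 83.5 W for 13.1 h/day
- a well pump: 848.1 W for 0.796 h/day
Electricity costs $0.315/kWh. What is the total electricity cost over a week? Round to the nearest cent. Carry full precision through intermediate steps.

$82.49

3D printer: 310 W × 13 h × 7 d = 28,210 Wh = 28.21 kWh
server rack: 2212 W × 11 h × 7 d = 170,324 Wh = 170.3 kWh
ceiling fan: 80.23 W × 13 h × 7 d = 7,301 Wh = 7.301 kWh
hair dryer: 1333 W × 4.68 h × 7 d = 43,669 Wh = 43.67 kWh
laptop: 83.5 W × 13.1 h × 7 d = 7,657 Wh = 7.657 kWh
well pump: 848.1 W × 0.796 h × 7 d = 4,726 Wh = 4.726 kWh
Total energy = 28.21 + 170.3 + 7.301 + 43.67 + 7.657 + 4.726 = 261.9 kWh
Cost = 261.9 kWh × $0.315 = $82.49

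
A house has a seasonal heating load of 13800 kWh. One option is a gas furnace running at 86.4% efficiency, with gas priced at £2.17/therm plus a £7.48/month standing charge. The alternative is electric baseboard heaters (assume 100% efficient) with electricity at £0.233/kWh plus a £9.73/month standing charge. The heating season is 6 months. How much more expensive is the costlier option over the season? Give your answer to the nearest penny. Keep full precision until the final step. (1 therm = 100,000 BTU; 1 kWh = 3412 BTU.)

Heat load = 13800 kWh × 3412 = 47,085,600 BTU
Gas: input = 47,085,600 / 0.864 = 54,497,222 BTU = 545 therm → 545 × £2.17 = £1,182.59; + 6 × £7.48 standing = £1,227.47
Electric: 47,085,600 BTU / 3412 = 13,800 kWh → × £0.233 = £3,215.40; + 6 × £9.73 standing = £3,273.78
Difference = |£1,227.47 − £3,273.78| = £2,046.31

£2046.31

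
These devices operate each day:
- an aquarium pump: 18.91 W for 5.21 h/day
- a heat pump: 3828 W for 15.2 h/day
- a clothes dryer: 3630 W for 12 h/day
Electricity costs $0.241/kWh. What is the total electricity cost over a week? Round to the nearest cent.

aquarium pump: 18.91 W × 5.21 h × 7 d = 690 Wh = 0.6896 kWh
heat pump: 3828 W × 15.2 h × 7 d = 407,299 Wh = 407.3 kWh
clothes dryer: 3630 W × 12 h × 7 d = 304,920 Wh = 304.9 kWh
Total energy = 0.6896 + 407.3 + 304.9 = 712.9 kWh
Cost = 712.9 kWh × $0.241 = $171.81

$171.81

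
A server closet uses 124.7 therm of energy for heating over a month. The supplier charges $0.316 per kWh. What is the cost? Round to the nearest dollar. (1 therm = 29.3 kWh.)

$1155

124.7 therm × (29.3 kWh/therm) = 3,654 kWh
Cost = 3,654 kWh × $0.316/kWh = $1,154.57 ≈ $1155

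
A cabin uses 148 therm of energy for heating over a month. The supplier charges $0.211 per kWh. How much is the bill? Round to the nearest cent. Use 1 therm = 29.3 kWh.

$914.98

148 therm × (29.3 kWh/therm) = 4,336 kWh
Cost = 4,336 kWh × $0.211/kWh = $914.98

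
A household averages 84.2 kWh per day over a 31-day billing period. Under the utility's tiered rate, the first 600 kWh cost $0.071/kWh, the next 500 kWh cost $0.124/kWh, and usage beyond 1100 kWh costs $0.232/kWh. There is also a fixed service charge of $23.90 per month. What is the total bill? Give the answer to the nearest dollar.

$479

Usage = 84.2 kWh/day × 31 days = 2610.2 kWh
First 600 kWh × $0.071 = $42.60
Next 500 kWh × $0.124 = $62.00
Remaining 1510.2 kWh × $0.232 = $350.37
Energy charge = $454.97; + service $23.90 = $478.87 ≈ $479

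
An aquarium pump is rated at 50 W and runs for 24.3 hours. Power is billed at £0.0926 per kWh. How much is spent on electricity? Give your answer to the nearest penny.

Energy = 50 W × 24.3 h = 1,215 Wh = 1.215 kWh
Cost = 1.215 kWh × £0.0926/kWh = £0.11

£0.11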